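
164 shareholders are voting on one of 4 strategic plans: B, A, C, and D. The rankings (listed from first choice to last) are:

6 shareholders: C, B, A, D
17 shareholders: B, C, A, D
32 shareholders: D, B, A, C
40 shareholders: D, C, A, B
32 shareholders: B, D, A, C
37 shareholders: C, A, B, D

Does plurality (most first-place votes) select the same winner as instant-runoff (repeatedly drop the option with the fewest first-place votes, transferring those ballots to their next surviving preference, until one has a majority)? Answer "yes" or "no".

Plurality — first-place votes: B 49, A 0, C 43, D 72. Winner: D.
Instant-runoff — R1 B 49, A 0, C 43, D 72 (A out); R2 B 49, C 43, D 72 (C out); R3 B 92, D 72 (B winner). Winner: B.
The two methods disagree.

no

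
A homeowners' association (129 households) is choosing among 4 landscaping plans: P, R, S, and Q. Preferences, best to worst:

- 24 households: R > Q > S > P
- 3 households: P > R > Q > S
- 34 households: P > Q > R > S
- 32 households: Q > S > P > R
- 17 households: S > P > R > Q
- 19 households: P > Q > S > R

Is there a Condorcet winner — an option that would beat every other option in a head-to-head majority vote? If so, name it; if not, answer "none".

none

Checking pairwise contests:
S beats P 73–56.
P beats R 105–24.
Q beats S 112–17.
P beats Q 73–56.
Every option loses at least one head-to-head, so there is no Condorcet winner.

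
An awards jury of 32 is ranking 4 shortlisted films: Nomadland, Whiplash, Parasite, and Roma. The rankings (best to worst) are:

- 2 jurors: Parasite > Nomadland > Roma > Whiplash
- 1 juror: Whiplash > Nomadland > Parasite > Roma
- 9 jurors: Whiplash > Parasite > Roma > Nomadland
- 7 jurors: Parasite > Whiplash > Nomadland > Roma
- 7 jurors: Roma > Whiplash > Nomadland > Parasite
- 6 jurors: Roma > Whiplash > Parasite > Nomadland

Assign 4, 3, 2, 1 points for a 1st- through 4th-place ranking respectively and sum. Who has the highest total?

Nomadland: 2·3 + 1·3 + 9·1 + 7·2 + 7·2 + 6·1 = 52
Whiplash: 2·1 + 1·4 + 9·4 + 7·3 + 7·3 + 6·3 = 102
Parasite: 2·4 + 1·2 + 9·3 + 7·4 + 7·1 + 6·2 = 84
Roma: 2·2 + 1·1 + 9·2 + 7·1 + 7·4 + 6·4 = 82
Whiplash has the highest Borda score (102).

Whiplash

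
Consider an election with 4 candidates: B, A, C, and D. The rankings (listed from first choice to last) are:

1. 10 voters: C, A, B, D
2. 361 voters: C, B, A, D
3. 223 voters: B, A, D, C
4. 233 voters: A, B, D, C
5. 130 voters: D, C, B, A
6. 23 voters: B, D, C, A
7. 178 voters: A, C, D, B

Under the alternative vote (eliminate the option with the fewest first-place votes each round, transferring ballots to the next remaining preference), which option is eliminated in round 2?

Round 1: B 246, A 411, C 371, D 130. Eliminate D.
Round 2: B 246, A 411, C 501. Eliminate B.

B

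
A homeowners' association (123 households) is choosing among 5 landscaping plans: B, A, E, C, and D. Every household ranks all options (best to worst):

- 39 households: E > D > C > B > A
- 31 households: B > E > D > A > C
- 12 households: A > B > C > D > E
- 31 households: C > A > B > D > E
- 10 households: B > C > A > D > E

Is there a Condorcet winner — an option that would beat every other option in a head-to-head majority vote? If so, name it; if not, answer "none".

none

Checking pairwise contests:
C beats B 70–53.
B beats A 80–43.
B beats E 84–39.
E beats C 70–53.
B beats D 84–39.
Every option loses at least one head-to-head, so there is no Condorcet winner.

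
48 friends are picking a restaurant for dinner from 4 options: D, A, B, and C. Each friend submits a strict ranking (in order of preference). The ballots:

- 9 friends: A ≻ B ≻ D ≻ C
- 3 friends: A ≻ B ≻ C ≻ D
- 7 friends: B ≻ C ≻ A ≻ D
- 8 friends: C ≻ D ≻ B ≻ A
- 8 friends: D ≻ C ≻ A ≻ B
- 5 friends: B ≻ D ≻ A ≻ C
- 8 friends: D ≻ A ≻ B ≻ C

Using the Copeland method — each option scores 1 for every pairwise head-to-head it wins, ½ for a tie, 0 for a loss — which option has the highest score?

D: beats A and C; ties B → score 2.5.
A: beats B and C; loses to D → score 2.
B: beats C; ties D; loses to A → score 1.5.
C: loses to D, A, and B → score 0.
D has the best pairwise record.

D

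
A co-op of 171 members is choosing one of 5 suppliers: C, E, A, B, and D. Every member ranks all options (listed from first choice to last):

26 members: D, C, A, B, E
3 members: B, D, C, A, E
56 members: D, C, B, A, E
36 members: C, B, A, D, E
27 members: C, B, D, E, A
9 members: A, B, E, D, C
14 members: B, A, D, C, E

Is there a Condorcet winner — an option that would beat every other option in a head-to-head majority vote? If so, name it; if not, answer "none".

Checking pairwise contests:
D beats C 108–63.
C beats E 162–9.
C beats A 148–23.
C beats B 145–26.
B beats D 89–82.
Every option loses at least one head-to-head, so there is no Condorcet winner.

none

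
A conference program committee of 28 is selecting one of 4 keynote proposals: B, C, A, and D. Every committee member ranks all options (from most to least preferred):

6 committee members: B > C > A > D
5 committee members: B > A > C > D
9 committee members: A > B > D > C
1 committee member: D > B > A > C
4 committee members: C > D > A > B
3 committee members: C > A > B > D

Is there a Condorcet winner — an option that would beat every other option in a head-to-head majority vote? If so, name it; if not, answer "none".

A

A vs B: 16–12 for A.
A vs C: 15–13 for A.
A vs D: 23–5 for A.
A beats every other option head-to-head.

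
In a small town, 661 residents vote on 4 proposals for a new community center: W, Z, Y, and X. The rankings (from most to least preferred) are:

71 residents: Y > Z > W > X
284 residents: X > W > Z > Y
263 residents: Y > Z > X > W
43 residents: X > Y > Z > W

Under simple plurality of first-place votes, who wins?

Y

First-place votes: W 0, Z 0, Y 334, X 327.
Y has the most first-place votes.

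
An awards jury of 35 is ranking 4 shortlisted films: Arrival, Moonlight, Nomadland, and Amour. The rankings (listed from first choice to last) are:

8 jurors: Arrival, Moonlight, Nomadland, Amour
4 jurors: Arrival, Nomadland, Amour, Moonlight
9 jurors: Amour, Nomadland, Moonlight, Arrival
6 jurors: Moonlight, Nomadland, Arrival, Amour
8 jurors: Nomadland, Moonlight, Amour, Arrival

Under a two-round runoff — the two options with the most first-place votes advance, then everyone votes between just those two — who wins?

Arrival

Round 1 first-place votes: Arrival 12, Moonlight 6, Nomadland 8, Amour 9.
Arrival and Amour advance.
Runoff: Arrival is preferred to Amour by 18 voters; Amour by 17.
Arrival wins the runoff.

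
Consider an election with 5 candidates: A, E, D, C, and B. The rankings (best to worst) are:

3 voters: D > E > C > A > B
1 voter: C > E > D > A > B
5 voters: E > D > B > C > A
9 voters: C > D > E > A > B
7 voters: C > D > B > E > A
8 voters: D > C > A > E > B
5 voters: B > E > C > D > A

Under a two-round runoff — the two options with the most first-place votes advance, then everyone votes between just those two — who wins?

C

Round 1 first-place votes: A 0, E 5, D 11, C 17, B 5.
C and D advance.
Runoff: C is preferred to D by 22 voters; D by 16.
C wins the runoff.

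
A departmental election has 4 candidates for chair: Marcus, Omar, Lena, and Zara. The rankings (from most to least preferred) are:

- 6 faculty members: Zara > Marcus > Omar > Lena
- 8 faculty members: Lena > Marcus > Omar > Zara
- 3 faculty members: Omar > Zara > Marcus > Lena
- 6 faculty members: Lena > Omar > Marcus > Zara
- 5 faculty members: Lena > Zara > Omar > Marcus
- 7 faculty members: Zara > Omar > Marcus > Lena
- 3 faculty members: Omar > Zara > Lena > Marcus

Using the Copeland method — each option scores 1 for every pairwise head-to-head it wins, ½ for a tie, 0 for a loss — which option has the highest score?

Omar

Marcus: loses to Omar, Lena, and Zara → score 0.
Omar: beats Marcus and Zara; ties Lena → score 2.5.
Lena: beats Marcus; ties Omar and Zara → score 2.
Zara: beats Marcus; ties Lena; loses to Omar → score 1.5.
Omar has the best pairwise record.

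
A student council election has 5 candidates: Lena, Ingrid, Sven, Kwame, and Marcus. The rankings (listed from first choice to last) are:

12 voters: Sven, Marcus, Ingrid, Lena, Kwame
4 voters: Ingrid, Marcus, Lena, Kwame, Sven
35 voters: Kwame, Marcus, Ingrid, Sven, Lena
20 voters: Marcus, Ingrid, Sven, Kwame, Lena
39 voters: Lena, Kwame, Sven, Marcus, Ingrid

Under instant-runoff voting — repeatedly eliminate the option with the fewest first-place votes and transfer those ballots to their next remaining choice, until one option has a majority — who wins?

Round 1: Lena 39, Ingrid 4, Sven 12, Kwame 35, Marcus 20. Eliminate Ingrid.
Round 2: Lena 39, Sven 12, Kwame 35, Marcus 24. Eliminate Sven.
Round 3: Lena 39, Kwame 35, Marcus 36. Eliminate Kwame.
Round 4: Lena 39, Marcus 71. Marcus has a majority.

Marcus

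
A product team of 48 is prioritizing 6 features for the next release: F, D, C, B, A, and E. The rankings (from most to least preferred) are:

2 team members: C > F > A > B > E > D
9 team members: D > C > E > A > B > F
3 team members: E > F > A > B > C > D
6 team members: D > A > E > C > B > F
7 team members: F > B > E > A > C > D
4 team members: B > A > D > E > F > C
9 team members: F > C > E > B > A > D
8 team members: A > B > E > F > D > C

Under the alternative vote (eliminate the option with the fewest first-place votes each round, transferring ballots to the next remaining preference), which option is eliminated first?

C

Round 1: F 16, D 15, C 2, B 4, A 8, E 3. Eliminate C.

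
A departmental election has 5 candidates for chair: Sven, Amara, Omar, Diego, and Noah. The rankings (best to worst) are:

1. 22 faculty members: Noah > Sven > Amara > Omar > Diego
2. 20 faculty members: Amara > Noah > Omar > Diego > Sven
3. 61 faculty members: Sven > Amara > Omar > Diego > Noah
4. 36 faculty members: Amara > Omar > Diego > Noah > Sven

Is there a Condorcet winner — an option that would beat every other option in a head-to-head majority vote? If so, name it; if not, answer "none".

Checking pairwise contests:
Noah beats Sven 78–61.
Sven beats Amara 83–56.
Sven beats Omar 83–56.
Sven beats Diego 83–56.
Amara beats Noah 117–22.
Every option loses at least one head-to-head, so there is no Condorcet winner.

none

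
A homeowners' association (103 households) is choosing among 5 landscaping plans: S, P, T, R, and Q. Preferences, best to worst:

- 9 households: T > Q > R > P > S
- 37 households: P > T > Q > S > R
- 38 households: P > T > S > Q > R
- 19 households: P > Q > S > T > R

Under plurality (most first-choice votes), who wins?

First-place votes: S 0, P 94, T 9, R 0, Q 0.
P has the most first-place votes.

P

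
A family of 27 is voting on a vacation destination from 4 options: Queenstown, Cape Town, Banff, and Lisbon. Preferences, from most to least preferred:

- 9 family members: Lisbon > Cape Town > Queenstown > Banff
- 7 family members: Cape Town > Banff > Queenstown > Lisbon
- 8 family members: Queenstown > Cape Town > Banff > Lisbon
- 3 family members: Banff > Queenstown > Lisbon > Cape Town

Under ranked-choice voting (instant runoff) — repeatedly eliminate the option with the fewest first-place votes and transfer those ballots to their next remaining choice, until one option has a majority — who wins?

Queenstown

Round 1: Queenstown 8, Cape Town 7, Banff 3, Lisbon 9. Eliminate Banff.
Round 2: Queenstown 11, Cape Town 7, Lisbon 9. Eliminate Cape Town.
Round 3: Queenstown 18, Lisbon 9. Queenstown has a majority.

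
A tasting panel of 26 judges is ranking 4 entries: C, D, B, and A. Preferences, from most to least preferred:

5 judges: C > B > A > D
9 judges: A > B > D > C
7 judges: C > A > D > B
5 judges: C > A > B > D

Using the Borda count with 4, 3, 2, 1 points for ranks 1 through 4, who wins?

C: 5·4 + 9·1 + 7·4 + 5·4 = 77
D: 5·1 + 9·2 + 7·2 + 5·1 = 42
B: 5·3 + 9·3 + 7·1 + 5·2 = 59
A: 5·2 + 9·4 + 7·3 + 5·3 = 82
A has the highest Borda score (82).

A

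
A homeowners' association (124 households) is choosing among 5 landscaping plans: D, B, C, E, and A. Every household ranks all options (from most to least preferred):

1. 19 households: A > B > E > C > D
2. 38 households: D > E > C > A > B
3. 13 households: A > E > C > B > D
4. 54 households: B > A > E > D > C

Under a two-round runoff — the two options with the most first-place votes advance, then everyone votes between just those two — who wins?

Round 1 first-place votes: D 38, B 54, C 0, E 0, A 32.
B and D advance.
Runoff: B is preferred to D by 86 voters; D by 38.
B wins the runoff.

B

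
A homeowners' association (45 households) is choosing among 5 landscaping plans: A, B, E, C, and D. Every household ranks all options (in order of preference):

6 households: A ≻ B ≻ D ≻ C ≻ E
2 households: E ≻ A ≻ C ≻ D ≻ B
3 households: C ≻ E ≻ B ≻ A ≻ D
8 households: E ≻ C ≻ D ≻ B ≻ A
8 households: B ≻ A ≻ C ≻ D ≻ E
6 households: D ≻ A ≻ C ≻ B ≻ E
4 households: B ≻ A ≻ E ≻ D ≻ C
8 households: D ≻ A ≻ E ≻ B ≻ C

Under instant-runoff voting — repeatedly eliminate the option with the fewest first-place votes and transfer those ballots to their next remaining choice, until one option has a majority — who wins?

D

Round 1: A 6, B 12, E 10, C 3, D 14. Eliminate C.
Round 2: A 6, B 12, E 13, D 14. Eliminate A.
Round 3: B 18, E 13, D 14. Eliminate E.
Round 4: B 21, D 24. D has a majority.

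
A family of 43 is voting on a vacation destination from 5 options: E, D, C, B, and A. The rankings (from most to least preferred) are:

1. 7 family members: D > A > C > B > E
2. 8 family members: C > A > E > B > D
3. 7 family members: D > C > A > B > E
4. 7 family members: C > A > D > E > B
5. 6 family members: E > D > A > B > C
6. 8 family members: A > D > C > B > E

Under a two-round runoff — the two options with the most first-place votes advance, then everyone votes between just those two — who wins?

Round 1 first-place votes: E 6, D 14, C 15, B 0, A 8.
C and D advance.
Runoff: C is preferred to D by 15 voters; D by 28.
D wins the runoff.

D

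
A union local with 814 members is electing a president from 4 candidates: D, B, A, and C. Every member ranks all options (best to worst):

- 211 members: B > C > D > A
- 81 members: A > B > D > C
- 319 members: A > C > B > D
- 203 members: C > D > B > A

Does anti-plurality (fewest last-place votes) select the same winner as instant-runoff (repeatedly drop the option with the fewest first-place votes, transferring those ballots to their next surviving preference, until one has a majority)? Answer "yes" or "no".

Anti-plurality — last-place votes: D 319, B 0, A 414, C 81. Winner: B.
Instant-runoff — R1 D 0, B 211, A 400, C 203 (D out); R2 B 211, A 400, C 203 (C out); R3 B 414, A 400 (B winner). Winner: B.
The two methods agree.

yes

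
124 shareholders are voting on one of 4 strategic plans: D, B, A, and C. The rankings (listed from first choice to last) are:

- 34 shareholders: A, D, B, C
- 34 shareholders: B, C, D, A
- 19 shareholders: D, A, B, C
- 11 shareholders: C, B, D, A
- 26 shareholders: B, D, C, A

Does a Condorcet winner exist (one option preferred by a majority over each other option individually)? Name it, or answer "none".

B

B vs D: 71–53 for B.
B vs A: 71–53 for B.
B vs C: 113–11 for B.
B beats every other option head-to-head.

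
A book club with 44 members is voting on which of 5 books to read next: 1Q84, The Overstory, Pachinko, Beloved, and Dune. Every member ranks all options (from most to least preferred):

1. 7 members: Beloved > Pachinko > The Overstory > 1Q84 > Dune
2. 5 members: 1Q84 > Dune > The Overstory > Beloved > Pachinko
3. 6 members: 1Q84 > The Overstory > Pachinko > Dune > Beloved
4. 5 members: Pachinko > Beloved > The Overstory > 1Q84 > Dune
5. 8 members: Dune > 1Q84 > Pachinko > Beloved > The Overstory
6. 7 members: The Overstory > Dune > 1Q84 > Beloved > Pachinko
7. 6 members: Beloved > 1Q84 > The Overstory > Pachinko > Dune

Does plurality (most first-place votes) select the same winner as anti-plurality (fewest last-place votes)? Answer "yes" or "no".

no

Plurality — first-place votes: 1Q84 11, The Overstory 7, Pachinko 5, Beloved 13, Dune 8. Winner: Beloved.
Anti-plurality — last-place votes: 1Q84 0, The Overstory 8, Pachinko 12, Beloved 6, Dune 18. Winner: 1Q84.
The two methods disagree.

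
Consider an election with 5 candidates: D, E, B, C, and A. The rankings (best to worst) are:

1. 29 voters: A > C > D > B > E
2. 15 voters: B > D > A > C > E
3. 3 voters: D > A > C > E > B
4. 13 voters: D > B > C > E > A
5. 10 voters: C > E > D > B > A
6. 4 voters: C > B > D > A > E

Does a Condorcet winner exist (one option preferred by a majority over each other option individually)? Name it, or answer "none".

none

Checking pairwise contests:
C beats D 43–31.
D beats E 64–10.
D beats B 55–19.
A beats C 47–27.
D beats A 45–29.
Every option loses at least one head-to-head, so there is no Condorcet winner.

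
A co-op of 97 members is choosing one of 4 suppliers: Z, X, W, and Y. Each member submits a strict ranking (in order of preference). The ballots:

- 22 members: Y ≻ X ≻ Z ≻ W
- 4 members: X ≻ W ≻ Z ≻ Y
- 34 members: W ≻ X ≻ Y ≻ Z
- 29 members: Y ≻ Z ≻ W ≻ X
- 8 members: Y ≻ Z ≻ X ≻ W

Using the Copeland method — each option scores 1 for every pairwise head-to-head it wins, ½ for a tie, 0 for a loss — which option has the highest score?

Y

Z: beats W; loses to X and Y → score 1.
X: beats Z; loses to W and Y → score 1.
W: beats X; loses to Z and Y → score 1.
Y: beats Z, X, and W → score 3.
Y has the best pairwise record.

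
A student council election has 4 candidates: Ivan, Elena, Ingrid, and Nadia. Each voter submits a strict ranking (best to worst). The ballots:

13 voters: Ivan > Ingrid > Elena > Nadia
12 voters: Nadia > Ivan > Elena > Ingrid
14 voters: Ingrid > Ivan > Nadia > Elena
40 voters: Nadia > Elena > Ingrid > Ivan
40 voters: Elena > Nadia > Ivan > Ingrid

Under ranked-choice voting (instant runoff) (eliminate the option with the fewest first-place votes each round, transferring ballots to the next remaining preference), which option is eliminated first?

Round 1: Ivan 13, Elena 40, Ingrid 14, Nadia 52. Eliminate Ivan.

Ivan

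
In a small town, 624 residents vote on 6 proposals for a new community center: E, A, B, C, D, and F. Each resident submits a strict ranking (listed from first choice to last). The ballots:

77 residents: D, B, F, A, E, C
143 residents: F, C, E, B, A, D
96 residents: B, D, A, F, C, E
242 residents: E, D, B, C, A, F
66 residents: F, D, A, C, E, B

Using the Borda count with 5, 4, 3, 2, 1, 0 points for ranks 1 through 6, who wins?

E: 77·1 + 143·3 + 96·0 + 242·5 + 66·1 = 1782
A: 77·2 + 143·1 + 96·3 + 242·1 + 66·3 = 1025
B: 77·4 + 143·2 + 96·5 + 242·3 + 66·0 = 1800
C: 77·0 + 143·4 + 96·1 + 242·2 + 66·2 = 1284
D: 77·5 + 143·0 + 96·4 + 242·4 + 66·4 = 2001
F: 77·3 + 143·5 + 96·2 + 242·0 + 66·5 = 1468
D has the highest Borda score (2001).

D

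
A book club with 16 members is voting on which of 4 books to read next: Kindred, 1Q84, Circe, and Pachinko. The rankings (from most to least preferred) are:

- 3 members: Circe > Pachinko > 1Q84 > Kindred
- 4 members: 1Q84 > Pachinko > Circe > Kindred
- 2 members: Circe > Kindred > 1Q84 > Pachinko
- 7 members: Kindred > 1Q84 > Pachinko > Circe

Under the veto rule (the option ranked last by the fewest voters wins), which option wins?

Last-place votes: Kindred 7, 1Q84 0, Circe 7, Pachinko 2.
1Q84 is ranked last by the fewest voters, so 1Q84 wins.

1Q84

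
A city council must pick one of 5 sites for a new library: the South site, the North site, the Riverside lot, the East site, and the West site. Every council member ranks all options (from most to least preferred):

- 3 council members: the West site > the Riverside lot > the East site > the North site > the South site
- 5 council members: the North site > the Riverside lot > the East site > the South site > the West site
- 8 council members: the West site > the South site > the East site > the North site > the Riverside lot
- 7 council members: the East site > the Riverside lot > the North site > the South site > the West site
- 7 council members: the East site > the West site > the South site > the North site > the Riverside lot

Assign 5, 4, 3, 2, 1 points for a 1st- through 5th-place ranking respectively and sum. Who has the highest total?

the South site: 3·1 + 5·2 + 8·4 + 7·2 + 7·3 = 80
the North site: 3·2 + 5·5 + 8·2 + 7·3 + 7·2 = 82
the Riverside lot: 3·4 + 5·4 + 8·1 + 7·4 + 7·1 = 75
the East site: 3·3 + 5·3 + 8·3 + 7·5 + 7·5 = 118
the West site: 3·5 + 5·1 + 8·5 + 7·1 + 7·4 = 95
the East site has the highest Borda score (118).

the East site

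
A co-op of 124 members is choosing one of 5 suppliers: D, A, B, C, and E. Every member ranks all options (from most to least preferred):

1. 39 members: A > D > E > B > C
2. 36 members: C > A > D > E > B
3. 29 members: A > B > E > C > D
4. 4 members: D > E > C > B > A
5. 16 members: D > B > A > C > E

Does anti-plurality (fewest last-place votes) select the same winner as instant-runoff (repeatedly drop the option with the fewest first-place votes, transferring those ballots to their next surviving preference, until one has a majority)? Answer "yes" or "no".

yes

Anti-plurality — last-place votes: D 29, A 4, B 36, C 39, E 16. Winner: A.
Instant-runoff — R1 D 20, A 68, B 0, C 36, E 0 (A winner). Winner: A.
The two methods agree.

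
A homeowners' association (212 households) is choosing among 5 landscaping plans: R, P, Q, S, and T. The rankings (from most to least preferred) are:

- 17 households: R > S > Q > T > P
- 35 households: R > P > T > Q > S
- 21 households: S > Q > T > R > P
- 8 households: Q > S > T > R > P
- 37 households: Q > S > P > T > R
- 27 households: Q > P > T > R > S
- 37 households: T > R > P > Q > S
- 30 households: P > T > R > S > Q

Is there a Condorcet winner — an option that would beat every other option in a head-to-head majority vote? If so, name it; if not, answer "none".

none

Checking pairwise contests:
T beats R 160–52.
R beats P 118–94.
R beats Q 119–93.
R beats S 146–66.
P beats T 129–83.
Every option loses at least one head-to-head, so there is no Condorcet winner.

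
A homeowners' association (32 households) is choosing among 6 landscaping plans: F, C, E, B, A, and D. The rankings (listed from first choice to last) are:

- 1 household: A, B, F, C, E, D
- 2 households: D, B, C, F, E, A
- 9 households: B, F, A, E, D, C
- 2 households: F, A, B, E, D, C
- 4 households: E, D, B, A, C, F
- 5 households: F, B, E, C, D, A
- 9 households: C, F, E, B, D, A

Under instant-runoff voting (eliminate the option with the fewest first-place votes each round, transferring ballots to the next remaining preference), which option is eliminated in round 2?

D

Round 1: F 7, C 9, E 4, B 9, A 1, D 2. Eliminate A.
Round 2: F 7, C 9, E 4, B 10, D 2. Eliminate D.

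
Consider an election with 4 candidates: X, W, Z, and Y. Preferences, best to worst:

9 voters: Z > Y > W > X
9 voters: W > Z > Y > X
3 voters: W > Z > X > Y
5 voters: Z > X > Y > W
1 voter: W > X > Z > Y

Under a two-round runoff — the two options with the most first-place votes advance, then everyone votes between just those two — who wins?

Z

Round 1 first-place votes: X 0, W 13, Z 14, Y 0.
Z and W advance.
Runoff: Z is preferred to W by 14 voters; W by 13.
Z wins the runoff.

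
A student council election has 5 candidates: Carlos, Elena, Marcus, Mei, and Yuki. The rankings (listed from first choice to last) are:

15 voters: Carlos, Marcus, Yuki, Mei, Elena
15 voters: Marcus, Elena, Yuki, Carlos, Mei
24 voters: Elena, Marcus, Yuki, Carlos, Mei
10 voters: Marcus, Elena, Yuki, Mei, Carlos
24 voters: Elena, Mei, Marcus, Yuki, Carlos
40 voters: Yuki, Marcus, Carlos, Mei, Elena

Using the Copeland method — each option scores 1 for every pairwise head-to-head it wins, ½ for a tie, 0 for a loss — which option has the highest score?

Carlos: beats Mei; loses to Elena, Marcus, and Yuki → score 1.
Elena: beats Carlos, Mei, and Yuki; loses to Marcus → score 3.
Marcus: beats Carlos, Elena, Mei, and Yuki → score 4.
Mei: loses to Carlos, Elena, Marcus, and Yuki → score 0.
Yuki: beats Carlos and Mei; loses to Elena and Marcus → score 2.
Marcus has the best pairwise record.

Marcus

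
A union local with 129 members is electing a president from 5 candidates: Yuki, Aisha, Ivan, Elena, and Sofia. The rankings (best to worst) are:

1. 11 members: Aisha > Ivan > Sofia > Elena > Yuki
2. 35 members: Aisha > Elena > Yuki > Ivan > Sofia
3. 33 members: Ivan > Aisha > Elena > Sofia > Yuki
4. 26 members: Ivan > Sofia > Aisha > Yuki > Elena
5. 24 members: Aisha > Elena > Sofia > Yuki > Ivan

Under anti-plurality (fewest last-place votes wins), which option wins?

Last-place votes: Yuki 44, Aisha 0, Ivan 24, Elena 26, Sofia 35.
Aisha is ranked last by the fewest voters, so Aisha wins.

Aisha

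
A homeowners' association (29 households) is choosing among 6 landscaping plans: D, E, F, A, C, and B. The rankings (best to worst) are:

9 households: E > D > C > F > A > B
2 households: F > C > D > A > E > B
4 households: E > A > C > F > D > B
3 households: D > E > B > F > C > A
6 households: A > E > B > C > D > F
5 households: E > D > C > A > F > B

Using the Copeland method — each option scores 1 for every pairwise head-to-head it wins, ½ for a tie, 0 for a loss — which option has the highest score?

E

D: beats F, A, C, and B; loses to E → score 4.
E: beats D, F, A, C, and B → score 5.
F: beats B; loses to D, E, A, and C → score 1.
A: beats F and B; loses to D, E, and C → score 2.
C: beats F, A, and B; loses to D and E → score 3.
B: loses to D, E, F, A, and C → score 0.
E has the best pairwise record.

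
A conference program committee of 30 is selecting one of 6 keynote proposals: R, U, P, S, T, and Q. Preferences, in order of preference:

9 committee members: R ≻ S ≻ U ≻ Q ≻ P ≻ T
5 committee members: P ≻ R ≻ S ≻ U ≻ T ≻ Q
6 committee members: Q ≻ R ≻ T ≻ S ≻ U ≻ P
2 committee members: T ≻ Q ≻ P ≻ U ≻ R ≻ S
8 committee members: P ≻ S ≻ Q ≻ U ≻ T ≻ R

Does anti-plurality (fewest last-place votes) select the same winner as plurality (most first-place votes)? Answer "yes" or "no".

Anti-plurality — last-place votes: R 8, U 0, P 6, S 2, T 9, Q 5. Winner: U.
Plurality — first-place votes: R 9, U 0, P 13, S 0, T 2, Q 6. Winner: P.
The two methods disagree.

no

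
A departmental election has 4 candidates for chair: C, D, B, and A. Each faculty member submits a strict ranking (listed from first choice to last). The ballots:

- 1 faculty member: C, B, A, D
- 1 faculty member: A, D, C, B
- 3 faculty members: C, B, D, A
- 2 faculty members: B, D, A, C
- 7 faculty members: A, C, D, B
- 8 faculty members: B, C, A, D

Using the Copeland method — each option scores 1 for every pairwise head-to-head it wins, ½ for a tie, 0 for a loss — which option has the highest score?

C

C: beats D, B, and A → score 3.
D: loses to C, B, and A → score 0.
B: beats D and A; loses to C → score 2.
A: beats D; loses to C and B → score 1.
C has the best pairwise record.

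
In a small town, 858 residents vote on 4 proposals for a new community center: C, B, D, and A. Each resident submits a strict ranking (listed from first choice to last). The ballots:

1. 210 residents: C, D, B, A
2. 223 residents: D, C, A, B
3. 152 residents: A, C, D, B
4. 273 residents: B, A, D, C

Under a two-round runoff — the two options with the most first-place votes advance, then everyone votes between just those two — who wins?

D

Round 1 first-place votes: C 210, B 273, D 223, A 152.
B and D advance.
Runoff: B is preferred to D by 273 voters; D by 585.
D wins the runoff.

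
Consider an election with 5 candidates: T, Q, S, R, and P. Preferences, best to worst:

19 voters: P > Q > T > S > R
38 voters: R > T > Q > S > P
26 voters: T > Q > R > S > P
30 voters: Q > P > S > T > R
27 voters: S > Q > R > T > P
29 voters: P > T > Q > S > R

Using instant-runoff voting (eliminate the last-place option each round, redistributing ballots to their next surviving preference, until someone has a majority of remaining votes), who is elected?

Round 1: T 26, Q 30, S 27, R 38, P 48. Eliminate T.
Round 2: Q 56, S 27, R 38, P 48. Eliminate S.
Round 3: Q 83, R 38, P 48. Eliminate R.
Round 4: Q 121, P 48. Q has a majority.

Q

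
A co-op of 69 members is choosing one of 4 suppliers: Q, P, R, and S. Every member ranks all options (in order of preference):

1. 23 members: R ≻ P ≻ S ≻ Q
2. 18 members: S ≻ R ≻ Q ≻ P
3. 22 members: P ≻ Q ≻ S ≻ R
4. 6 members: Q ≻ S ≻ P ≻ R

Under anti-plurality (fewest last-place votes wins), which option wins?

Last-place votes: Q 23, P 18, R 28, S 0.
S is ranked last by the fewest voters, so S wins.

S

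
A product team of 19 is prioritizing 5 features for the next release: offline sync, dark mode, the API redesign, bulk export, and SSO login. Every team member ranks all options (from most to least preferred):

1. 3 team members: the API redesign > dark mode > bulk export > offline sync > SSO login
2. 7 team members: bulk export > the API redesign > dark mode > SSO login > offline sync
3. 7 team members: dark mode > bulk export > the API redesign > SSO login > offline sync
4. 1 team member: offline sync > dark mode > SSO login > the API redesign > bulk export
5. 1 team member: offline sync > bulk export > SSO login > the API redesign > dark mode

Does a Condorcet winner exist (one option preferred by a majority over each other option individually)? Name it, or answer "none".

Checking pairwise contests:
dark mode beats offline sync 17–2.
the API redesign beats dark mode 11–8.
bulk export beats the API redesign 15–4.
dark mode beats bulk export 11–8.
dark mode beats SSO login 18–1.
Every option loses at least one head-to-head, so there is no Condorcet winner.

none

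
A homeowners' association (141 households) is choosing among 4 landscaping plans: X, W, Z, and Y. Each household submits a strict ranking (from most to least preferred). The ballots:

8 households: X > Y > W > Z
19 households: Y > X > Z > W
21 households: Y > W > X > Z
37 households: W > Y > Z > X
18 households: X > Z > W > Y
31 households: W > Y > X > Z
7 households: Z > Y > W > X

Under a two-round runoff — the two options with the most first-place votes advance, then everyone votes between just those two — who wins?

W

Round 1 first-place votes: X 26, W 68, Z 7, Y 40.
W and Y advance.
Runoff: W is preferred to Y by 86 voters; Y by 55.
W wins the runoff.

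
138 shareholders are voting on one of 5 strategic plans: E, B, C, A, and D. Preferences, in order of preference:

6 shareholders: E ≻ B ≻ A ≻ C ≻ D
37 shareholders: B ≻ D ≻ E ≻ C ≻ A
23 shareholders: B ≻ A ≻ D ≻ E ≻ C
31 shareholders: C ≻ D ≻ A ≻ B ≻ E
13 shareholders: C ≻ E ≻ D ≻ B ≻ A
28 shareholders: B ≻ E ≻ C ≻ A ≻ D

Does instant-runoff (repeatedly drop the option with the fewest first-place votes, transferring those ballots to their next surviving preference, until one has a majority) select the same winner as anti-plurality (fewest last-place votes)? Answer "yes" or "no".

Instant-runoff — R1 E 6, B 88, C 44, A 0, D 0 (B winner). Winner: B.
Anti-plurality — last-place votes: E 31, B 0, C 23, A 50, D 34. Winner: B.
The two methods agree.

yes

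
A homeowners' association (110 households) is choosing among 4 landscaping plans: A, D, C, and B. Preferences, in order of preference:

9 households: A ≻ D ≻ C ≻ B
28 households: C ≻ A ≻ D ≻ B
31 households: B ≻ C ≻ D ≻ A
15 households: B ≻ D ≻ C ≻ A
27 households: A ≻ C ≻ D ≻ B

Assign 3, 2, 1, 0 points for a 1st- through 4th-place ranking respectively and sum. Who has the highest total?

C

A: 9·3 + 28·2 + 31·0 + 15·0 + 27·3 = 164
D: 9·2 + 28·1 + 31·1 + 15·2 + 27·1 = 134
C: 9·1 + 28·3 + 31·2 + 15·1 + 27·2 = 224
B: 9·0 + 28·0 + 31·3 + 15·3 + 27·0 = 138
C has the highest Borda score (224).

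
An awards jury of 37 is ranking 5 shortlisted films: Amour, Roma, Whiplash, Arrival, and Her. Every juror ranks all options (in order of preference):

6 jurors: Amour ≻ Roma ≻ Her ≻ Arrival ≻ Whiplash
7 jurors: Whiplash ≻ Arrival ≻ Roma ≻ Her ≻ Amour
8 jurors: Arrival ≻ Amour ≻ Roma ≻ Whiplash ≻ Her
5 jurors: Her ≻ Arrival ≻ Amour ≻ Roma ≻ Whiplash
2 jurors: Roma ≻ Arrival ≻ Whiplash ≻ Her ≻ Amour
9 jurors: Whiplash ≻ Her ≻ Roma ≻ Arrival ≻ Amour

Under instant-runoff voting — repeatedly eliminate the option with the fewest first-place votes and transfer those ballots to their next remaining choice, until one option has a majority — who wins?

Arrival

Round 1: Amour 6, Roma 2, Whiplash 16, Arrival 8, Her 5. Eliminate Roma.
Round 2: Amour 6, Whiplash 16, Arrival 10, Her 5. Eliminate Her.
Round 3: Amour 6, Whiplash 16, Arrival 15. Eliminate Amour.
Round 4: Whiplash 16, Arrival 21. Arrival has a majority.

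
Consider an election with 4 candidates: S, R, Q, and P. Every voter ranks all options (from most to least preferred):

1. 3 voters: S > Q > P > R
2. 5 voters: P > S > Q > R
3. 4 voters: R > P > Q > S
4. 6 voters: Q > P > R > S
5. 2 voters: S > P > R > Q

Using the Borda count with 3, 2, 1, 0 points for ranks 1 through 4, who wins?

S: 3·3 + 5·2 + 4·0 + 6·0 + 2·3 = 25
R: 3·0 + 5·0 + 4·3 + 6·1 + 2·1 = 20
Q: 3·2 + 5·1 + 4·1 + 6·3 + 2·0 = 33
P: 3·1 + 5·3 + 4·2 + 6·2 + 2·2 = 42
P has the highest Borda score (42).

P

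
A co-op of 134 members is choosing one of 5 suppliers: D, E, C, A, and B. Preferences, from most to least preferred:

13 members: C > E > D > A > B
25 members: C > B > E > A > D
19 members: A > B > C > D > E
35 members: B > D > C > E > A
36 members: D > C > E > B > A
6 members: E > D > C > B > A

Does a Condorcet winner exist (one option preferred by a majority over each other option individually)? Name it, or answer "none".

Checking pairwise contests:
B beats D 79–55.
D beats E 90–44.
D beats C 77–57.
D beats A 90–44.
C beats B 80–54.
Every option loses at least one head-to-head, so there is no Condorcet winner.

none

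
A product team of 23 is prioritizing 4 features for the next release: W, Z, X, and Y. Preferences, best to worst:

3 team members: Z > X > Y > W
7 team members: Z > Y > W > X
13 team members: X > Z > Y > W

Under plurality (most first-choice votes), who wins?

X

First-place votes: W 0, Z 10, X 13, Y 0.
X has the most first-place votes.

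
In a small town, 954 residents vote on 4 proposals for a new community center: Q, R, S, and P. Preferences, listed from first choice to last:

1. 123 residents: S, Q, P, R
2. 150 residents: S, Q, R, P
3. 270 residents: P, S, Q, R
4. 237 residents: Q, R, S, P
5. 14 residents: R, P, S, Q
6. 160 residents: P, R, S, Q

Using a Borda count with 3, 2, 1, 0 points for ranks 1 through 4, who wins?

S

Q: 123·2 + 150·2 + 270·1 + 237·3 + 14·0 + 160·0 = 1527
R: 123·0 + 150·1 + 270·0 + 237·2 + 14·3 + 160·2 = 986
S: 123·3 + 150·3 + 270·2 + 237·1 + 14·1 + 160·1 = 1770
P: 123·1 + 150·0 + 270·3 + 237·0 + 14·2 + 160·3 = 1441
S has the highest Borda score (1770).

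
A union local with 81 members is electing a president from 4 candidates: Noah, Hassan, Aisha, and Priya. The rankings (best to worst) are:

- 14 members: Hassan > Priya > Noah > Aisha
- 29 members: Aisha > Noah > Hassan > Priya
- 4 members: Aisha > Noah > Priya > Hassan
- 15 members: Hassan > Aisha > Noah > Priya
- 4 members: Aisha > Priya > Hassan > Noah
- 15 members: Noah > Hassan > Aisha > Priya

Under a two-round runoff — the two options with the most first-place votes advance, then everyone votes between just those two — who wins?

Hassan

Round 1 first-place votes: Noah 15, Hassan 29, Aisha 37, Priya 0.
Aisha and Hassan advance.
Runoff: Aisha is preferred to Hassan by 37 voters; Hassan by 44.
Hassan wins the runoff.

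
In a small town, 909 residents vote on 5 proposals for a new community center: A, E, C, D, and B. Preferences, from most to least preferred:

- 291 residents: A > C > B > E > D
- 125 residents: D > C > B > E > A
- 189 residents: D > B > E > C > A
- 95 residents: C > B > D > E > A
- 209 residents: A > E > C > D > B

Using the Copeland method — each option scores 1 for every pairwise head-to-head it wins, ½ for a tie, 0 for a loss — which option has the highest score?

A: beats E, C, D, and B → score 4.
E: beats D; loses to A, C, and B → score 1.
C: beats E, D, and B; loses to A → score 3.
D: beats B; loses to A, E, and C → score 1.
B: beats E; loses to A, C, and D → score 1.
A has the best pairwise record.

A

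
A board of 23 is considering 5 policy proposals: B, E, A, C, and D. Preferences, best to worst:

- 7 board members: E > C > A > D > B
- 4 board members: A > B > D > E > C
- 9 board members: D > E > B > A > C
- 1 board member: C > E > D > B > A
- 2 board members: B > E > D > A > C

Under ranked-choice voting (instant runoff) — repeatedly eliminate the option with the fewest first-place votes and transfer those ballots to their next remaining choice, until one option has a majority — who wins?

Round 1: B 2, E 7, A 4, C 1, D 9. Eliminate C.
Round 2: B 2, E 8, A 4, D 9. Eliminate B.
Round 3: E 10, A 4, D 9. Eliminate A.
Round 4: E 10, D 13. D has a majority.

D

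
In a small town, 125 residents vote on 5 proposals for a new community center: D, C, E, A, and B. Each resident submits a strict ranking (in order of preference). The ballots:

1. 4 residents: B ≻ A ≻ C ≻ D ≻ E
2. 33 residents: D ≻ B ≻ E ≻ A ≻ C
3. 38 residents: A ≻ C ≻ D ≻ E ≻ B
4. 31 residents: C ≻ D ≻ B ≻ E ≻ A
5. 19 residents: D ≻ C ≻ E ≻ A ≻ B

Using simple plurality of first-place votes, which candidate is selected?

First-place votes: D 52, C 31, E 0, A 38, B 4.
D has the most first-place votes.

D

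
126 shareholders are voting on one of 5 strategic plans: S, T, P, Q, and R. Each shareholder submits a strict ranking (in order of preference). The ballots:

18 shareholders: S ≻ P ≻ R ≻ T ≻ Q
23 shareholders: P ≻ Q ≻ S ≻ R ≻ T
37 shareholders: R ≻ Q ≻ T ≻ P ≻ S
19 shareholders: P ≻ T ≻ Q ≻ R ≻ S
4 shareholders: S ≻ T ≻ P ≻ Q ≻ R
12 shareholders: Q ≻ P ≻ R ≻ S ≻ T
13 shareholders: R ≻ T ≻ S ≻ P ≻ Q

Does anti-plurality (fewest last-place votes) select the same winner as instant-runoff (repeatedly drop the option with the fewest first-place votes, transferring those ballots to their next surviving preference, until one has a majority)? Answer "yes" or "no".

yes

Anti-plurality — last-place votes: S 56, T 35, P 0, Q 31, R 4. Winner: P.
Instant-runoff — R1 S 22, T 0, P 42, Q 12, R 50 (T out); R2 S 22, P 42, Q 12, R 50 (Q out); R3 S 22, P 54, R 50 (S out); R4 P 76, R 50 (P winner). Winner: P.
The two methods agree.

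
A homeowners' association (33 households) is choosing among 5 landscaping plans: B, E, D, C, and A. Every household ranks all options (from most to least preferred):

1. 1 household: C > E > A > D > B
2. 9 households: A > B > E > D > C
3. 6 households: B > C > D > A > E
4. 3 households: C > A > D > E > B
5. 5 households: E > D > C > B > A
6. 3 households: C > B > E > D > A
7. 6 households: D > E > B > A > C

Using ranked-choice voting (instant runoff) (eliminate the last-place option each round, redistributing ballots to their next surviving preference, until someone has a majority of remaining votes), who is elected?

D

Round 1: B 6, E 5, D 6, C 7, A 9. Eliminate E.
Round 2: B 6, D 11, C 7, A 9. Eliminate B.
Round 3: D 11, C 13, A 9. Eliminate A.
Round 4: D 20, C 13. D has a majority.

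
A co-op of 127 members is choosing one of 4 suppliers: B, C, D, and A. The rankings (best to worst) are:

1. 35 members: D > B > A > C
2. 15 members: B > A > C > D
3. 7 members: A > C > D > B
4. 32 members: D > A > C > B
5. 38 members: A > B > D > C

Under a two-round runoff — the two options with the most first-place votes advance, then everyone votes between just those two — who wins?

Round 1 first-place votes: B 15, C 0, D 67, A 45.
D and A advance.
Runoff: D is preferred to A by 67 voters; A by 60.
D wins the runoff.

D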